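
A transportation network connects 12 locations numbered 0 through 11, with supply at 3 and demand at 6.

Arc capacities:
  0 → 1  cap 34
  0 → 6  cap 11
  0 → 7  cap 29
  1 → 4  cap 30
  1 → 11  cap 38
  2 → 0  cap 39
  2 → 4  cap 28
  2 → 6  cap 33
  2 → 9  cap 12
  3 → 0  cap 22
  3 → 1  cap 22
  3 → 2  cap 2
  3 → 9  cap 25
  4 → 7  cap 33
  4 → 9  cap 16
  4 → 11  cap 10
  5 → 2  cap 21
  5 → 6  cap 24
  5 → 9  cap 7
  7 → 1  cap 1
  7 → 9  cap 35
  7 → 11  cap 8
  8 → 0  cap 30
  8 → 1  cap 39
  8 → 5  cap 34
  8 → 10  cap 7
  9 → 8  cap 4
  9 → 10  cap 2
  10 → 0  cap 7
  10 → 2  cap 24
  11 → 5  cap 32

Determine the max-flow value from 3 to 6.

Maximum flow value: 51

augment #1: 3→0→6 bottleneck 11, total now 11
augment #2: 3→2→6 bottleneck 2, total now 13
augment #3: 3→1→11→5→6 bottleneck 22, total now 35
augment #4: 3→9→8→5→6 bottleneck 2, total now 37
augment #5: 3→9→10→2→6 bottleneck 2, total now 39
augment #6: 3→9→8→5→2→6 bottleneck 2, total now 41
augment #7: 3→0→1→11→5→2→6 bottleneck 10, total now 51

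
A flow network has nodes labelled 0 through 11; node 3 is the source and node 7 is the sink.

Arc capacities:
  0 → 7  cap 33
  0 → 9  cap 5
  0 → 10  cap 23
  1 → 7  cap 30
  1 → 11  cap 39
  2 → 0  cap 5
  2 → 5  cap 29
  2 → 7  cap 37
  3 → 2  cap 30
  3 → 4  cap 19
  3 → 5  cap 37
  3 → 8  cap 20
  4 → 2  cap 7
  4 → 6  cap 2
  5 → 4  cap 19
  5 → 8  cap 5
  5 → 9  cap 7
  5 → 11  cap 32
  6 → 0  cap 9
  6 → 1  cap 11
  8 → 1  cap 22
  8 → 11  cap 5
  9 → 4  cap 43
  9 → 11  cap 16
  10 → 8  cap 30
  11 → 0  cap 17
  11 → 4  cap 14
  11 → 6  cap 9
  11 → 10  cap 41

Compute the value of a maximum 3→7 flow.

augment #1: 3→2→7 bottleneck 30, total now 30
augment #2: 3→4→2→7 bottleneck 7, total now 37
augment #3: 3→8→1→7 bottleneck 20, total now 57
augment #4: 3→4→6→0→7 bottleneck 2, total now 59
augment #5: 3→5→8→1→7 bottleneck 2, total now 61
augment #6: 3→5→11→0→7 bottleneck 17, total now 78
augment #7: 3→5→11→6→0→7 bottleneck 7, total now 85
augment #8: 3→5→11→6→1→7 bottleneck 2, total now 87

Maximum flow value: 87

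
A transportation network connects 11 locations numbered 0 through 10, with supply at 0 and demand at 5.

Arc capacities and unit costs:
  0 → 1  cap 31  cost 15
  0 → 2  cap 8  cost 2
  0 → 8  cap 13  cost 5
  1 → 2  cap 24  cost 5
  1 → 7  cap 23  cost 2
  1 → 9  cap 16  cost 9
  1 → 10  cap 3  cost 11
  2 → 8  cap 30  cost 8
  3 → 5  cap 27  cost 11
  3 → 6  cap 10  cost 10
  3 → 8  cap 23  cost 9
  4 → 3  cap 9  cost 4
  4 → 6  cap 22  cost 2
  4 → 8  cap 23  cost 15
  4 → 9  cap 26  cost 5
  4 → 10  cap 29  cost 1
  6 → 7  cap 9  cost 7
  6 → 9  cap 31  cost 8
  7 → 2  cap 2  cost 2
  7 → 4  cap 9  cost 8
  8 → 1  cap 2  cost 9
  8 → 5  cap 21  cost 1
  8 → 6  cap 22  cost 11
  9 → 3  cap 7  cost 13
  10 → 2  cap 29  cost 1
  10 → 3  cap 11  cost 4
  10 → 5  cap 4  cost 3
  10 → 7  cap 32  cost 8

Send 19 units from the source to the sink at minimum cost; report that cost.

shortest-cost path #1: 0→8→5 push 13 @ unit cost 6 (adds 78)
shortest-cost path #2: 0→2→8→5 push 6 @ unit cost 11 (adds 66)
total cost = 144

Minimum cost for 19 units: 144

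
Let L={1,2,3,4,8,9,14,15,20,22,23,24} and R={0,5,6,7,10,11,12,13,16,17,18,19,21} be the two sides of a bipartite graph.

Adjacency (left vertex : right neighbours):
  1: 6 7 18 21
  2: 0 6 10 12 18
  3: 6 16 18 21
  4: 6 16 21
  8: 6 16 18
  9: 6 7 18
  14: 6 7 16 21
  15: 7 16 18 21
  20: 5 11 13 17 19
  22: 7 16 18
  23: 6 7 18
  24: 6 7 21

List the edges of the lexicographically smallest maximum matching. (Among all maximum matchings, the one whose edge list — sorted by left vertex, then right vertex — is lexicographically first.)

|M| = 7 (so the lex-smallest maximum matching has 7 edges)
process left vertices in ascending order; for each, take the smallest-labelled available neighbour that still permits 7 edges overall, or leave it unmatched if none does
lex-smallest matching: {1-6, 2-0, 3-16, 4-21, 8-18, 9-7, 20-5}

Lex-smallest maximum matching: {(1,6), (2,0), (3,16), (4,21), (8,18), (9,7), (20,5)}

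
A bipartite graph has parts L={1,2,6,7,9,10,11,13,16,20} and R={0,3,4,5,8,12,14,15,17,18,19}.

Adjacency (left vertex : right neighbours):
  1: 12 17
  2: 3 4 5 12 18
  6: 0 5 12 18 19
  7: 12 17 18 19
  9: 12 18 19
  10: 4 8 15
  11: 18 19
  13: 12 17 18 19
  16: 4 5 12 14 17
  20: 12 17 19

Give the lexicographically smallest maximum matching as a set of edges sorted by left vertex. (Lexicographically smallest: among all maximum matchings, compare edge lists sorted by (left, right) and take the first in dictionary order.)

|M| = 8 (so the lex-smallest maximum matching has 8 edges)
process left vertices in ascending order; for each, take the smallest-labelled available neighbour that still permits 8 edges overall, or leave it unmatched if none does
lex-smallest matching: {1-12, 2-3, 6-0, 7-17, 9-18, 10-4, 11-19, 16-5}

Lex-smallest maximum matching: {(1,12), (2,3), (6,0), (7,17), (9,18), (10,4), (11,19), (16,5)}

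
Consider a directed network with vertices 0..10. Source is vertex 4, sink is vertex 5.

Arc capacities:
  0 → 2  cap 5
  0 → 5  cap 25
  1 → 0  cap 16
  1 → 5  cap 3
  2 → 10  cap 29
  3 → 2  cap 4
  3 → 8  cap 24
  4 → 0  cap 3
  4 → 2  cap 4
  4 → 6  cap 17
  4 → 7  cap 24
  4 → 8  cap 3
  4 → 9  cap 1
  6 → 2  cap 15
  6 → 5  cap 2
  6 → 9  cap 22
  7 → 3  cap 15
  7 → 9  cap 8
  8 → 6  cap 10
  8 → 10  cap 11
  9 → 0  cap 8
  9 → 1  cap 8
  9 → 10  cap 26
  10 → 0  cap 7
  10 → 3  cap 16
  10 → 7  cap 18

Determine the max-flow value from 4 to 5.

augment #1: 4→0→5 bottleneck 3, total now 3
augment #2: 4→6→5 bottleneck 2, total now 5
augment #3: 4→9→0→5 bottleneck 1, total now 6
augment #4: 4→2→10→0→5 bottleneck 4, total now 10
augment #5: 4→6→9→0→5 bottleneck 7, total now 17
augment #6: 4→6→9→1→5 bottleneck 3, total now 20
augment #7: 4→8→10→0→5 bottleneck 3, total now 23
augment #8: 4→6→9→1→0→5 bottleneck 5, total now 28

Maximum flow value: 28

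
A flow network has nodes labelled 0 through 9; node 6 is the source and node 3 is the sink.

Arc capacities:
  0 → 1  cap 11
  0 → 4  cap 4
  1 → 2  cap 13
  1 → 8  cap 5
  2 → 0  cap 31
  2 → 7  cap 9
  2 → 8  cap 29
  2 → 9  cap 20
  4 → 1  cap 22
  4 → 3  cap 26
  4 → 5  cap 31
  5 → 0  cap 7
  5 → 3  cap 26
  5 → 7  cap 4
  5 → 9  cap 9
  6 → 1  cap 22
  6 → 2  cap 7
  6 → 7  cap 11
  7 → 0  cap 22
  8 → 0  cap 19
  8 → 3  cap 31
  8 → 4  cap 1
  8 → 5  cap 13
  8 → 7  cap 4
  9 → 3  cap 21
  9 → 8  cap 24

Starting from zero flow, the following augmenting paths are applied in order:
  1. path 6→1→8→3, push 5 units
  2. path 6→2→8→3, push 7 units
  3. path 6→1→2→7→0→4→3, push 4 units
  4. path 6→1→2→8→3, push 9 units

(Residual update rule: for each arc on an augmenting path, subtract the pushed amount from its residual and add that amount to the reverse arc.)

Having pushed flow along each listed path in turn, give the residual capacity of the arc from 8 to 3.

Residual capacity of (8,3): 10

after path 1 (6→1→8→3, push 5): res(8,3)=26
after path 2 (6→2→8→3, push 7): res(8,3)=19
after path 3 (6→1→2→7→0→4→3, push 4): res(8,3)=19
after path 4 (6→1→2→8→3, push 9): res(8,3)=10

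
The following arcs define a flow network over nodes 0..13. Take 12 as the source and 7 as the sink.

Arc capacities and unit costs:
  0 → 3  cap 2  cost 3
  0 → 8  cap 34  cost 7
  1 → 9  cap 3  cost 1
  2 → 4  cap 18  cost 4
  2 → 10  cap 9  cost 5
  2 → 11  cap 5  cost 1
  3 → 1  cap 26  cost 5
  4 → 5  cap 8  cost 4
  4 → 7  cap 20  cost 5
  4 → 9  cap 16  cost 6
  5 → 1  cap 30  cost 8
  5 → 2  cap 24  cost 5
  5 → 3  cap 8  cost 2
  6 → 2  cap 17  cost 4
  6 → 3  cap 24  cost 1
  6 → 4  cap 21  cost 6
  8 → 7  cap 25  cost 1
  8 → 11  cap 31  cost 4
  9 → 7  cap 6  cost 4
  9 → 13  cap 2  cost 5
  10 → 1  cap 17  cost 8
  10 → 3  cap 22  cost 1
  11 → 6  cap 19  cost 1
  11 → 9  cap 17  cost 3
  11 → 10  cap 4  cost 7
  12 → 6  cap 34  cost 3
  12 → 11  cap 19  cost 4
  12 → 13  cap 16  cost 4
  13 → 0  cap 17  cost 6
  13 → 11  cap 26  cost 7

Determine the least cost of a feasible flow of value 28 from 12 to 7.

Minimum cost for 28 units: 382

shortest-cost path #1: 12→11→9→7 push 6 @ unit cost 11 (adds 66)
shortest-cost path #2: 12→6→4→7 push 20 @ unit cost 14 (adds 280)
shortest-cost path #3: 12→13→0→8→7 push 2 @ unit cost 18 (adds 36)
total cost = 382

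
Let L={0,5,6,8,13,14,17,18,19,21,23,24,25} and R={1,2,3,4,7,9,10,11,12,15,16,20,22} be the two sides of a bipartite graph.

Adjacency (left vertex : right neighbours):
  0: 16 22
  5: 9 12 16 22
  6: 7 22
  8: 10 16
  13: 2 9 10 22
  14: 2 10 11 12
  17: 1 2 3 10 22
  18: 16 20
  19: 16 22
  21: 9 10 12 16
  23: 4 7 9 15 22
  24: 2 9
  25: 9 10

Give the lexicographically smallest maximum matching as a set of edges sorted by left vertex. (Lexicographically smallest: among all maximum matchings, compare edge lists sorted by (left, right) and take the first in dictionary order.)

Lex-smallest maximum matching: {(0,16), (5,9), (6,7), (8,10), (13,2), (14,11), (17,1), (18,20), (19,22), (21,12), (23,4)}

|M| = 11 (so the lex-smallest maximum matching has 11 edges)
process left vertices in ascending order; for each, take the smallest-labelled available neighbour that still permits 11 edges overall, or leave it unmatched if none does
lex-smallest matching: {0-16, 5-9, 6-7, 8-10, 13-2, 14-11, 17-1, 18-20, 19-22, 21-12, 23-4}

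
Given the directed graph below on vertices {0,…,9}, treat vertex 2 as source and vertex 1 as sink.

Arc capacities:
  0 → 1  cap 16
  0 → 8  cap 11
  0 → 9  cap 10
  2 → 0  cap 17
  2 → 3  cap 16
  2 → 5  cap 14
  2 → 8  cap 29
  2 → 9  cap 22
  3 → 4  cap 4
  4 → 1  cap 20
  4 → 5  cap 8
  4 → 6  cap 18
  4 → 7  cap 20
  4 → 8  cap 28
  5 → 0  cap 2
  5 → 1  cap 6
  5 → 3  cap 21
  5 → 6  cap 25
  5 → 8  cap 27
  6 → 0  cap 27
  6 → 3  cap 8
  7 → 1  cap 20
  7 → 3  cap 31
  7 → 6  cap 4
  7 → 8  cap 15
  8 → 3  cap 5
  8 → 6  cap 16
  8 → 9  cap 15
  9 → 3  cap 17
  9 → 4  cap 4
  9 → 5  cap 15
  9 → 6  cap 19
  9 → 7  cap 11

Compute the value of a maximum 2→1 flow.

Maximum flow value: 41

augment #1: 2→0→1 bottleneck 16, total now 16
augment #2: 2→5→1 bottleneck 6, total now 22
augment #3: 2→3→4→1 bottleneck 4, total now 26
augment #4: 2→9→4→1 bottleneck 4, total now 30
augment #5: 2→9→7→1 bottleneck 11, total now 41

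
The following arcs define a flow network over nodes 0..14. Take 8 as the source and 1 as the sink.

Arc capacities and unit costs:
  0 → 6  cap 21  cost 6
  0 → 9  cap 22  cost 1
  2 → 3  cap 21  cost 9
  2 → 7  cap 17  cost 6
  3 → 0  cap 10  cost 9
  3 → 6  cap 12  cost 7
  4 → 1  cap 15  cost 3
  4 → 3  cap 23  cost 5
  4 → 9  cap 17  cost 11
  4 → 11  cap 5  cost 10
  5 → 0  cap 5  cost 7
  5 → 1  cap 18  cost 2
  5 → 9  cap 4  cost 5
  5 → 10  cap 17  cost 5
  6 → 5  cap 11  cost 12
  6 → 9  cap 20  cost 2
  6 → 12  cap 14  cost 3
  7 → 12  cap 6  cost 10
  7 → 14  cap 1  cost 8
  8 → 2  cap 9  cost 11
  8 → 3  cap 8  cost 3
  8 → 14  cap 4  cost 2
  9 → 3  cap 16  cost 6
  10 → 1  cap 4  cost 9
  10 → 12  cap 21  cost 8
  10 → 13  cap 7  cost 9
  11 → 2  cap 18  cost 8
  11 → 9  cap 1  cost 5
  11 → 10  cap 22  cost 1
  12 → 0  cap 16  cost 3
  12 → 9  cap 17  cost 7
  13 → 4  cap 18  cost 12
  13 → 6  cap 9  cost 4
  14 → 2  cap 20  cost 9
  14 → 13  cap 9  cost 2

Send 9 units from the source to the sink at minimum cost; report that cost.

shortest-cost path #1: 8→14→13→4→1 push 4 @ unit cost 19 (adds 76)
shortest-cost path #2: 8→3→6→5→1 push 5 @ unit cost 24 (adds 120)
total cost = 196

Minimum cost for 9 units: 196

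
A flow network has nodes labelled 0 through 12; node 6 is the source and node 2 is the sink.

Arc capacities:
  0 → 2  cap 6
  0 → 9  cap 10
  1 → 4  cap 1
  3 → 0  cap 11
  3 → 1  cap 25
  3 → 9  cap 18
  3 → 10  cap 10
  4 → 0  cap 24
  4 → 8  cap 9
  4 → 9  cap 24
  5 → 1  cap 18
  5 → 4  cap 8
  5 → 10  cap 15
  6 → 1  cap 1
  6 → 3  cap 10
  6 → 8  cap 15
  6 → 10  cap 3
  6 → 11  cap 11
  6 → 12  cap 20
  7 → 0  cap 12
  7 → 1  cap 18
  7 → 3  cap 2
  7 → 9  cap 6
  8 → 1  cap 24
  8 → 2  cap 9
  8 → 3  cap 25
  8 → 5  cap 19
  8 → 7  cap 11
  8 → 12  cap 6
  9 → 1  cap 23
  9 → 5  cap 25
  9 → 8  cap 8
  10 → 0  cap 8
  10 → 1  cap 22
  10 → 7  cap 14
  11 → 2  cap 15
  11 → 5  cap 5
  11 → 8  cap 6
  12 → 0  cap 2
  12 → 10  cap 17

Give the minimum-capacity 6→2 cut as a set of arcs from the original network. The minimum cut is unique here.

Min-cut arcs: {(0,2), (6,11), (8,2)} (total capacity 26)

augment #1: 6→8→2 push 9
augment #2: 6→11→2 push 11
augment #3: 6→3→0→2 push 6
max flow = 26; residual-reachable set from 6 gives S-side
cut edges (S→T): {(0,2), (6,11), (8,2)} total cap 26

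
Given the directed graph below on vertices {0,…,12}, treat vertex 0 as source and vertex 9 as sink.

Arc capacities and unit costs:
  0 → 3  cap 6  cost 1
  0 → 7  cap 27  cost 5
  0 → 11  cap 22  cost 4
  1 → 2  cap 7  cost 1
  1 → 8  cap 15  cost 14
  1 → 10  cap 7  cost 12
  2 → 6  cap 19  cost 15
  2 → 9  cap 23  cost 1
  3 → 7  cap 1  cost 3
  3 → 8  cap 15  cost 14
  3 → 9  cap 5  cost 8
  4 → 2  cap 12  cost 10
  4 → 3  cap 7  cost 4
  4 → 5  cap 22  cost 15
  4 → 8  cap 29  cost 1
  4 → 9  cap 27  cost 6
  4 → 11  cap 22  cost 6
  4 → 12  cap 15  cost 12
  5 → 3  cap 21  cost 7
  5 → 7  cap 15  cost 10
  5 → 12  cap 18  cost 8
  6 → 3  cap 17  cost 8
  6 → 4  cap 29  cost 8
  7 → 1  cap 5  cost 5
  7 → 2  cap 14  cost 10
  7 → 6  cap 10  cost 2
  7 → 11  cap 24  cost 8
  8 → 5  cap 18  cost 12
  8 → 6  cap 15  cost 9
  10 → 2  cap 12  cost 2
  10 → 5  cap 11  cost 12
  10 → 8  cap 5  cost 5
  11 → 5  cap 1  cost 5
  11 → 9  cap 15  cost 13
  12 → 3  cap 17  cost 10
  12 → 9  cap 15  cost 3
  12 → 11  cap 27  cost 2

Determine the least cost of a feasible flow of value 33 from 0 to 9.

shortest-cost path #1: 0→3→9 push 5 @ unit cost 9 (adds 45)
shortest-cost path #2: 0→3→7→1→2→9 push 1 @ unit cost 11 (adds 11)
shortest-cost path #3: 0→7→1→2→9 push 4 @ unit cost 12 (adds 48)
shortest-cost path #4: 0→7→2→9 push 14 @ unit cost 16 (adds 224)
shortest-cost path #5: 0→11→9 push 9 @ unit cost 17 (adds 153)
total cost = 481

Minimum cost for 33 units: 481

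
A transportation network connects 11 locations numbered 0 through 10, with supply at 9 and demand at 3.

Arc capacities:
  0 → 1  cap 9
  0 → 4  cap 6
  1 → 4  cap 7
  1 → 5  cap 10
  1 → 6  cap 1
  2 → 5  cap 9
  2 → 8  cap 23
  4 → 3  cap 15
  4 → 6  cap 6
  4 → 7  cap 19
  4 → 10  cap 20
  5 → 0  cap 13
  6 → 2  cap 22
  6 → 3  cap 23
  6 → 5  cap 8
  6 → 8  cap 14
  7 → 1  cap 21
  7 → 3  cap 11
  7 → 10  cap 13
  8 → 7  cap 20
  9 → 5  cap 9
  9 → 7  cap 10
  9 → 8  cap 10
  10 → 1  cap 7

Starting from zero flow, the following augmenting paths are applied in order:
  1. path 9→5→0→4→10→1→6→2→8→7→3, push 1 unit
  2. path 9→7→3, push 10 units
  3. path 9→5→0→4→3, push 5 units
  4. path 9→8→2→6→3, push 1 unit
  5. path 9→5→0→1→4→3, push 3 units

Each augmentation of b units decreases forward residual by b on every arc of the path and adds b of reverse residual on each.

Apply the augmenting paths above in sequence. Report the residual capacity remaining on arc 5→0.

after path 1 (9→5→0→4→10→1→6→2→8→7→3, push 1): res(5,0)=12
after path 2 (9→7→3, push 10): res(5,0)=12
after path 3 (9→5→0→4→3, push 5): res(5,0)=7
after path 4 (9→8→2→6→3, push 1): res(5,0)=7
after path 5 (9→5→0→1→4→3, push 3): res(5,0)=4

Residual capacity of (5,0): 4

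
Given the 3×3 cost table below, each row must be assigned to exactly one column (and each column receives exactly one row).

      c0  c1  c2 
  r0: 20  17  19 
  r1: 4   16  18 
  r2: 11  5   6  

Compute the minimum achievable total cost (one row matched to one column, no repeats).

optimal assignment: row0→col1 (cost 17), row1→col0 (cost 4), row2→col2 (cost 6)
total = 17 + 4 + 6 = 27

Minimum assignment cost: 27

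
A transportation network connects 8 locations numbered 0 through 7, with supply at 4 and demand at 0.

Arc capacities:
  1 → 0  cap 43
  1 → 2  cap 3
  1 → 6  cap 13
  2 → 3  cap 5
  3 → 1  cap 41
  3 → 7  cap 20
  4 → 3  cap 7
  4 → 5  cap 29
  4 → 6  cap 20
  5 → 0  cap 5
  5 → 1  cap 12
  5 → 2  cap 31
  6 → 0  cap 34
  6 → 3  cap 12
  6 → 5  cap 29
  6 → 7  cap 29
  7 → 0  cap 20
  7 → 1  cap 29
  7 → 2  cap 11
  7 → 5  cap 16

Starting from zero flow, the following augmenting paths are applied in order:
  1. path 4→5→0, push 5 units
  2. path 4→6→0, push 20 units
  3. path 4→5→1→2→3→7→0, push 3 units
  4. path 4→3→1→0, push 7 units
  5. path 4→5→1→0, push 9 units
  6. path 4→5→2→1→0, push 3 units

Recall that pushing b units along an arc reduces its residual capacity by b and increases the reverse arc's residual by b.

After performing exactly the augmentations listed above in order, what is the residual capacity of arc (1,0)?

after path 1 (4→5→0, push 5): res(1,0)=43
after path 2 (4→6→0, push 20): res(1,0)=43
after path 3 (4→5→1→2→3→7→0, push 3): res(1,0)=43
after path 4 (4→3→1→0, push 7): res(1,0)=36
after path 5 (4→5→1→0, push 9): res(1,0)=27
after path 6 (4→5→2→1→0, push 3): res(1,0)=24

Residual capacity of (1,0): 24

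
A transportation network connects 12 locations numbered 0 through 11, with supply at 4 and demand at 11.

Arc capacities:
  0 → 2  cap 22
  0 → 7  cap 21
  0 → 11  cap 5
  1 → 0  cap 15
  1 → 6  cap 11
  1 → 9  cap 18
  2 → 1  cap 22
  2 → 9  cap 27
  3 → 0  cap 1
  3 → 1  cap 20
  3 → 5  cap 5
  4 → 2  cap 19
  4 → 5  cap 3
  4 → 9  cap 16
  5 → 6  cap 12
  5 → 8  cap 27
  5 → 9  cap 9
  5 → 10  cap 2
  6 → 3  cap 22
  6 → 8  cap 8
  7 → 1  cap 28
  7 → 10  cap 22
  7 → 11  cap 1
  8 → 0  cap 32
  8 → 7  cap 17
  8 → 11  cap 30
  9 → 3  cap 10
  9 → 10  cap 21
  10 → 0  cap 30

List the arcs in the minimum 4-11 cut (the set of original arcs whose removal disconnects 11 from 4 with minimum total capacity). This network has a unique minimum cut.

Min-cut arcs: {(0,11), (3,5), (4,5), (6,8), (7,11)} (total capacity 22)

augment #1: 4→5→8→11 push 3
augment #2: 4→2→1→0→11 push 5
augment #3: 4→2→1→0→7→11 push 1
augment #4: 4→2→1→6→8→11 push 8
augment #5: 4→9→3→5→8→11 push 5
max flow = 22; residual-reachable set from 4 gives S-side
cut edges (S→T): {(0,11), (3,5), (4,5), (6,8), (7,11)} total cap 22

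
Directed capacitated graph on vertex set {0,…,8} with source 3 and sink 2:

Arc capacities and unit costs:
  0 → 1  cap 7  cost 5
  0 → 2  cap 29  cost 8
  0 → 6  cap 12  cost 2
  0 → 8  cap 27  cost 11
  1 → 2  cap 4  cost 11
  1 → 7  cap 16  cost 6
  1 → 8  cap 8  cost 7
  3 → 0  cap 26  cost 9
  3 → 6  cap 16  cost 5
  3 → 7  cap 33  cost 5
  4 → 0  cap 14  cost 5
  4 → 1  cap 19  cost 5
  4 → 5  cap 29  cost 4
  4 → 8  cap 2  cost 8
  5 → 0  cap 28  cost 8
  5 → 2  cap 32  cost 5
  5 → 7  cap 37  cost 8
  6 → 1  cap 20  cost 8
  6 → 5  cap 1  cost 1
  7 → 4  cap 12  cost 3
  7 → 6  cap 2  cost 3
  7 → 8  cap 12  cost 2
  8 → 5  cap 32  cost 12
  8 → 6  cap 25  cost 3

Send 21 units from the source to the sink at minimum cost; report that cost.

Minimum cost for 21 units: 351

shortest-cost path #1: 3→6→5→2 push 1 @ unit cost 11 (adds 11)
shortest-cost path #2: 3→0→2 push 20 @ unit cost 17 (adds 340)
total cost = 351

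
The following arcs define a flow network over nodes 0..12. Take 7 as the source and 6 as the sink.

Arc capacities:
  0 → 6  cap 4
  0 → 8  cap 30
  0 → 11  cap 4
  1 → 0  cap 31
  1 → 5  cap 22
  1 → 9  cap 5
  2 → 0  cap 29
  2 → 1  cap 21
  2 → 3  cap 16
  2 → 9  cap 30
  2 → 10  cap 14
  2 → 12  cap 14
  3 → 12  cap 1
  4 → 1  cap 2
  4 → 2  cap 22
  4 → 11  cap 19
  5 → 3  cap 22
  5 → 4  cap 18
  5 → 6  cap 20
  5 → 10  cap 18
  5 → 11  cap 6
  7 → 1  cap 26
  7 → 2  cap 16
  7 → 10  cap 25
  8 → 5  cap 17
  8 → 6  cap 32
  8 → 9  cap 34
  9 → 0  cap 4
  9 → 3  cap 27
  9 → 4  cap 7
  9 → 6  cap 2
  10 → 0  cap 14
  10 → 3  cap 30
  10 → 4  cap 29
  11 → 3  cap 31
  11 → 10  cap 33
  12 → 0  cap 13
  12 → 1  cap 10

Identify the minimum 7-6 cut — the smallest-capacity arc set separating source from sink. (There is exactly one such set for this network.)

Min-cut arcs: {(0,6), (0,8), (5,6), (9,6)} (total capacity 56)

augment #1: 7→1→0→6 push 4
augment #2: 7→1→5→6 push 20
augment #3: 7→1→9→6 push 2
augment #4: 7→2→0→8→6 push 16
augment #5: 7→10→0→8→6 push 14
max flow = 56; residual-reachable set from 7 gives S-side
cut edges (S→T): {(0,6), (0,8), (5,6), (9,6)} total cap 56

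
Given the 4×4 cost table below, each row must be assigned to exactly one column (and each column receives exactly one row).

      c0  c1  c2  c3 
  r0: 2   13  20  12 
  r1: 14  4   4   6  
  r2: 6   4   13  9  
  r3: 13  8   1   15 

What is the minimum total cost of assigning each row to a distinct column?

optimal assignment: row0→col0 (cost 2), row1→col3 (cost 6), row2→col1 (cost 4), row3→col2 (cost 1)
total = 2 + 6 + 4 + 1 = 13

Minimum assignment cost: 13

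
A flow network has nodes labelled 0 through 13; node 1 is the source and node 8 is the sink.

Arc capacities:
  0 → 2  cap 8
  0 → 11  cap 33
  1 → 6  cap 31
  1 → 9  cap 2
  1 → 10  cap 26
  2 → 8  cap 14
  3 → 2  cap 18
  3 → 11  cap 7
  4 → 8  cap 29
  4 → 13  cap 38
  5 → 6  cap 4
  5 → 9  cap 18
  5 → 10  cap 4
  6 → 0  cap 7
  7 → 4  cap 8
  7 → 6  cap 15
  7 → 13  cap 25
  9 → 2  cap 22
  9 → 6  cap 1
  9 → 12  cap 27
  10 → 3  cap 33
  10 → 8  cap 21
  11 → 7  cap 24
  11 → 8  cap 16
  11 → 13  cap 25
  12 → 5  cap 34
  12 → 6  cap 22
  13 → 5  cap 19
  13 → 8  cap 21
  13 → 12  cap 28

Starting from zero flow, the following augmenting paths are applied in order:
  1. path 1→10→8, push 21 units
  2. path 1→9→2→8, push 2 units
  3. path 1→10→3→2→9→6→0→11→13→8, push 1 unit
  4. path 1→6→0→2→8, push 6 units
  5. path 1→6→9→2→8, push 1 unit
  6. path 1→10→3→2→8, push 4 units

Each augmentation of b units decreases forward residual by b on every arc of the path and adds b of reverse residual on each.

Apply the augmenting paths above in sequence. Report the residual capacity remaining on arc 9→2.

Residual capacity of (9,2): 20

after path 1 (1→10→8, push 21): res(9,2)=22
after path 2 (1→9→2→8, push 2): res(9,2)=20
after path 3 (1→10→3→2→9→6→0→11→13→8, push 1): res(9,2)=21
after path 4 (1→6→0→2→8, push 6): res(9,2)=21
after path 5 (1→6→9→2→8, push 1): res(9,2)=20
after path 6 (1→10→3→2→8, push 4): res(9,2)=20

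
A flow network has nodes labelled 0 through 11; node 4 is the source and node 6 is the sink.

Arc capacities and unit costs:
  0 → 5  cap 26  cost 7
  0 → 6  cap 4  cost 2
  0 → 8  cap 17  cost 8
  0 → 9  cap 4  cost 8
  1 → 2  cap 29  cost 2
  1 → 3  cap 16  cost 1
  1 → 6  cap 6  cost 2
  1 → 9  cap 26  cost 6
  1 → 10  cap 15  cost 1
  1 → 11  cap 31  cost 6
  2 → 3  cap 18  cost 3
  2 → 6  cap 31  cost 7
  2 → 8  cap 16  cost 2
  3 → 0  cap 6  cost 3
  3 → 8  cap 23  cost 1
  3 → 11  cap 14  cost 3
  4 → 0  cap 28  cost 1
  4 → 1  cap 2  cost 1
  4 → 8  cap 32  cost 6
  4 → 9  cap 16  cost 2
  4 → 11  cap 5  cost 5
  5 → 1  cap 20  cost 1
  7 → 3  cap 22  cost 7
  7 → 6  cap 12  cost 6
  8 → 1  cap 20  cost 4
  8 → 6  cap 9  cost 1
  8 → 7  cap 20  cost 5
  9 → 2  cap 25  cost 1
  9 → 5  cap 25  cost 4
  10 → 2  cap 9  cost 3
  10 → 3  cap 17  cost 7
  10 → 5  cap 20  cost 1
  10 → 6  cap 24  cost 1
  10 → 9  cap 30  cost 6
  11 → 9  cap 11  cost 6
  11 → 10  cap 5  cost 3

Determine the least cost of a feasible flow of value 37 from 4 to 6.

shortest-cost path #1: 4→0→6 push 4 @ unit cost 3 (adds 12)
shortest-cost path #2: 4→1→6 push 2 @ unit cost 3 (adds 6)
shortest-cost path #3: 4→9→2→8→6 push 9 @ unit cost 6 (adds 54)
shortest-cost path #4: 4→11→10→6 push 5 @ unit cost 9 (adds 45)
shortest-cost path #5: 4→9→5→1→6 push 4 @ unit cost 9 (adds 36)
shortest-cost path #6: 4→9→5→1→10→6 push 3 @ unit cost 9 (adds 27)
shortest-cost path #7: 4→8→2→9→5→1→10→6 push 9 @ unit cost 10 (adds 90)
shortest-cost path #8: 4→0→5→1→10→6 push 1 @ unit cost 11 (adds 11)
total cost = 281

Minimum cost for 37 units: 281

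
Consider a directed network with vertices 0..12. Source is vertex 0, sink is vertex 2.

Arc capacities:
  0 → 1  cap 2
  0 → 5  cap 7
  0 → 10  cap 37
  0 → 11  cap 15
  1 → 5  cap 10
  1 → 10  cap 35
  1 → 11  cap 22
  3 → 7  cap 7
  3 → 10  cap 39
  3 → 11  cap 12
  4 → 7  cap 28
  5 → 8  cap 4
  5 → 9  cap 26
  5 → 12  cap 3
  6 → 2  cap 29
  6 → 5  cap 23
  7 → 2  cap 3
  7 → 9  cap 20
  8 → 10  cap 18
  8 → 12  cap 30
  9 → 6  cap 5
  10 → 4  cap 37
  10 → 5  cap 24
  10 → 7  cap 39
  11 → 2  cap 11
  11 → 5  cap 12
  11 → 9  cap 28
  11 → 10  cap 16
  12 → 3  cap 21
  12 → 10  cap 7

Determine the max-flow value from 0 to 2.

augment #1: 0→11→2 bottleneck 11, total now 11
augment #2: 0→10→7→2 bottleneck 3, total now 14
augment #3: 0→5→9→6→2 bottleneck 5, total now 19

Maximum flow value: 19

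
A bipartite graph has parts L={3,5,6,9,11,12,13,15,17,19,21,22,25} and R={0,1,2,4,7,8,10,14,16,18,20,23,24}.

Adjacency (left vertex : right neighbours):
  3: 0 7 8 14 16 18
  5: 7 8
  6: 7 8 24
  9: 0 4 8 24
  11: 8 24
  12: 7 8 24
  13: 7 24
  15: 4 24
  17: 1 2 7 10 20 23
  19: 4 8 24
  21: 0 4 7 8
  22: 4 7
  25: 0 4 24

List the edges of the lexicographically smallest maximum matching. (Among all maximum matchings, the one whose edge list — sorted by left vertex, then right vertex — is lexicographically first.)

Lex-smallest maximum matching: {(3,14), (5,7), (6,8), (9,0), (11,24), (15,4), (17,1)}

|M| = 7 (so the lex-smallest maximum matching has 7 edges)
process left vertices in ascending order; for each, take the smallest-labelled available neighbour that still permits 7 edges overall, or leave it unmatched if none does
lex-smallest matching: {3-14, 5-7, 6-8, 9-0, 11-24, 15-4, 17-1}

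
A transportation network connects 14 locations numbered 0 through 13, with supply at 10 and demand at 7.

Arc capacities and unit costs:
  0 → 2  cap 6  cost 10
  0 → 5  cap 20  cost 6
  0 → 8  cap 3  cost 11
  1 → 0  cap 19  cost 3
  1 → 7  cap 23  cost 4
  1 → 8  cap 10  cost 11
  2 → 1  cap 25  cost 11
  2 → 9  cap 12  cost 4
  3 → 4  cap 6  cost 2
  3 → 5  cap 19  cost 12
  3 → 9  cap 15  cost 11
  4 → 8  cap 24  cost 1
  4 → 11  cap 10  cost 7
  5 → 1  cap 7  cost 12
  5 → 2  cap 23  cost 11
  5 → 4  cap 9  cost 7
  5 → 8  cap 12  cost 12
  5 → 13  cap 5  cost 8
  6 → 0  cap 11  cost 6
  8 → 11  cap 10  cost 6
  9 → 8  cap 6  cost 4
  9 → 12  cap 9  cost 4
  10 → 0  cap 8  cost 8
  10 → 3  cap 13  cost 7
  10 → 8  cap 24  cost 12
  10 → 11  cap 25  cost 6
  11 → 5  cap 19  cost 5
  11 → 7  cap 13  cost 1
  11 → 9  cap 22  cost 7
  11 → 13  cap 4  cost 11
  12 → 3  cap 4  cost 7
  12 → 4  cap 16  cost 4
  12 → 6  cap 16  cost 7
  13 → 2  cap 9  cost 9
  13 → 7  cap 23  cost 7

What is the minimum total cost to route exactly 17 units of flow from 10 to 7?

Minimum cost for 17 units: 187

shortest-cost path #1: 10→11→7 push 13 @ unit cost 7 (adds 91)
shortest-cost path #2: 10→11→13→7 push 4 @ unit cost 24 (adds 96)
total cost = 187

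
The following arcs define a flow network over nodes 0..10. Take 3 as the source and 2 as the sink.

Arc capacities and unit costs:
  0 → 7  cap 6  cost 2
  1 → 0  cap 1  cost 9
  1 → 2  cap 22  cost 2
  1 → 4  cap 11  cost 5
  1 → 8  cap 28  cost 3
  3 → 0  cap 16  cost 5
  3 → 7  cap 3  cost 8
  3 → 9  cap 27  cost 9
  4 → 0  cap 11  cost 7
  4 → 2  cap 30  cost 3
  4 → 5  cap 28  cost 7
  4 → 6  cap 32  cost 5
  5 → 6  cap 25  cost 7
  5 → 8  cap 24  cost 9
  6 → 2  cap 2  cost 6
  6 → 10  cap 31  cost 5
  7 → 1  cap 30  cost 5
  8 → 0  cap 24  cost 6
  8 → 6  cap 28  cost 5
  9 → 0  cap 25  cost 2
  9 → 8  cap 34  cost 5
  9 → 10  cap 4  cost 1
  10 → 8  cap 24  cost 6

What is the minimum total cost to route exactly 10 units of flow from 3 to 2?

Minimum cost for 10 units: 154

shortest-cost path #1: 3→0→7→1→2 push 6 @ unit cost 14 (adds 84)
shortest-cost path #2: 3→7→1→2 push 3 @ unit cost 15 (adds 45)
shortest-cost path #3: 3→9→8→6→2 push 1 @ unit cost 25 (adds 25)
total cost = 154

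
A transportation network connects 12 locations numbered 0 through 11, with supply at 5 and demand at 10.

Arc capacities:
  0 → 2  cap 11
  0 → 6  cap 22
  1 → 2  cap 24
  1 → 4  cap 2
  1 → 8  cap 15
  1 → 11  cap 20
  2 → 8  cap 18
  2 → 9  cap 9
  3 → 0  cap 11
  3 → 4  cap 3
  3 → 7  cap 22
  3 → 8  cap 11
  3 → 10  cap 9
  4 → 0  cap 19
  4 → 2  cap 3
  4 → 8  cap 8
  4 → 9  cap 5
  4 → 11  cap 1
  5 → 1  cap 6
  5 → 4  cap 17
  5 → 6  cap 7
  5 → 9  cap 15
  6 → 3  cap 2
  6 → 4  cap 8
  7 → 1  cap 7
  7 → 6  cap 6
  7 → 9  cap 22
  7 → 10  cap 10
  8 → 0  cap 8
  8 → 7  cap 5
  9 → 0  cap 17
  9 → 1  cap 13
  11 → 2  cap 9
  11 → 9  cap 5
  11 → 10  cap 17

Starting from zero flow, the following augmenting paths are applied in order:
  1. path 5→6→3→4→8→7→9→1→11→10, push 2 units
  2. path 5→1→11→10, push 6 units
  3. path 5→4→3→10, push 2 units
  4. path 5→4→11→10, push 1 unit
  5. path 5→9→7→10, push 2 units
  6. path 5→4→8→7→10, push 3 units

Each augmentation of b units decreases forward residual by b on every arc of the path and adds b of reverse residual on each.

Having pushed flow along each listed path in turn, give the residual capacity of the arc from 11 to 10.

after path 1 (5→6→3→4→8→7→9→1→11→10, push 2): res(11,10)=15
after path 2 (5→1→11→10, push 6): res(11,10)=9
after path 3 (5→4→3→10, push 2): res(11,10)=9
after path 4 (5→4→11→10, push 1): res(11,10)=8
after path 5 (5→9→7→10, push 2): res(11,10)=8
after path 6 (5→4→8→7→10, push 3): res(11,10)=8

Residual capacity of (11,10): 8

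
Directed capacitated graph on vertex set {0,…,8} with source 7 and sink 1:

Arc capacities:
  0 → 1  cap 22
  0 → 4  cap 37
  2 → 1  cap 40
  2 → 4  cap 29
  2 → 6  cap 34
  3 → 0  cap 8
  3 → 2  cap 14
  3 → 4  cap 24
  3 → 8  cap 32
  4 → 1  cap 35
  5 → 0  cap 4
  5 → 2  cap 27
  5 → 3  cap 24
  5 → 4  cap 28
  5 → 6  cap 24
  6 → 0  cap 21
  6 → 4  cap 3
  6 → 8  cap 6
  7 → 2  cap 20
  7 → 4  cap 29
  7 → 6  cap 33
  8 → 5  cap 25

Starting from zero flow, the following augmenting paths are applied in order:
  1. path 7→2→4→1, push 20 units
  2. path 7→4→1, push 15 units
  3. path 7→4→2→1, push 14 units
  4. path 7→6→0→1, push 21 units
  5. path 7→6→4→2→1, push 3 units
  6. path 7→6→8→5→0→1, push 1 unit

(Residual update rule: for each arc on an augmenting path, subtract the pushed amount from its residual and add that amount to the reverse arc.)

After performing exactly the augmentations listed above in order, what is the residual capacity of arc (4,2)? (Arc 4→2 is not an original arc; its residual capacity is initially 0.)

Residual capacity of (4,2): 3

after path 1 (7→2→4→1, push 20): res(4,2)=20
after path 2 (7→4→1, push 15): res(4,2)=20
after path 3 (7→4→2→1, push 14): res(4,2)=6
after path 4 (7→6→0→1, push 21): res(4,2)=6
after path 5 (7→6→4→2→1, push 3): res(4,2)=3
after path 6 (7→6→8→5→0→1, push 1): res(4,2)=3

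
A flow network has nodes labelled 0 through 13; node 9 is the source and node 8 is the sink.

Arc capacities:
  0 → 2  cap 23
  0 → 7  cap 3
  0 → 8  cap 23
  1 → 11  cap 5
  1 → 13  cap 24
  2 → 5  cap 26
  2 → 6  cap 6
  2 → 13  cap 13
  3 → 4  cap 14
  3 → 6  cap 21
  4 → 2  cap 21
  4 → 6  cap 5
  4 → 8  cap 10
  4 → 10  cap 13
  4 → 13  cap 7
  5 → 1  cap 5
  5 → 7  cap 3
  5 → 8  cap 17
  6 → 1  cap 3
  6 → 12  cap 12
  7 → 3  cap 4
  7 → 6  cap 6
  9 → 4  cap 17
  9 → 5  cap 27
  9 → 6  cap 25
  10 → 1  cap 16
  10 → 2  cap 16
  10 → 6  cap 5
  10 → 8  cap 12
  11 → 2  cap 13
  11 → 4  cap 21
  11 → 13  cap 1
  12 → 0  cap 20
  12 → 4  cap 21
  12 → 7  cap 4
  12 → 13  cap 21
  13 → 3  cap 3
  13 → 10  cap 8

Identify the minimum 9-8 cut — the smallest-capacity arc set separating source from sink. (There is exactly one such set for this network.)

Min-cut arcs: {(4,8), (5,8), (6,12), (10,8)} (total capacity 51)

augment #1: 9→4→8 push 10
augment #2: 9→5→8 push 17
augment #3: 9→4→10→8 push 7
augment #4: 9→6→12→0→8 push 12
augment #5: 9→5→1→13→10→8 push 5
max flow = 51; residual-reachable set from 9 gives S-side
cut edges (S→T): {(4,8), (5,8), (6,12), (10,8)} total cap 51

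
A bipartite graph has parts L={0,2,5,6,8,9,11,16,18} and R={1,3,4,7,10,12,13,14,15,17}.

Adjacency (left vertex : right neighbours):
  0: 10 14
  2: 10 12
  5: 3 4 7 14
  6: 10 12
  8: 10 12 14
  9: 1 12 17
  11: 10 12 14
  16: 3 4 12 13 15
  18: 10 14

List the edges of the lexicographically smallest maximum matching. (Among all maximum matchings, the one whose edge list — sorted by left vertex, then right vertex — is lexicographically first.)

|M| = 6 (so the lex-smallest maximum matching has 6 edges)
process left vertices in ascending order; for each, take the smallest-labelled available neighbour that still permits 6 edges overall, or leave it unmatched if none does
lex-smallest matching: {0-10, 2-12, 5-3, 8-14, 9-1, 16-4}

Lex-smallest maximum matching: {(0,10), (2,12), (5,3), (8,14), (9,1), (16,4)}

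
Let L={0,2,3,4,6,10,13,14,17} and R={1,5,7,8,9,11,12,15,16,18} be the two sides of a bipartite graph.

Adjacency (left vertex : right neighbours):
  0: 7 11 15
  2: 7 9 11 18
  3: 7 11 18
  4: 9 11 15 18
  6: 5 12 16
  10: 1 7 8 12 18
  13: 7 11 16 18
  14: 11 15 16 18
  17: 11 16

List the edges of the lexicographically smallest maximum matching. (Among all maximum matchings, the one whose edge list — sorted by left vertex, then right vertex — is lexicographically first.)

Lex-smallest maximum matching: {(0,7), (2,9), (3,11), (4,15), (6,5), (10,1), (13,16), (14,18)}

|M| = 8 (so the lex-smallest maximum matching has 8 edges)
process left vertices in ascending order; for each, take the smallest-labelled available neighbour that still permits 8 edges overall, or leave it unmatched if none does
lex-smallest matching: {0-7, 2-9, 3-11, 4-15, 6-5, 10-1, 13-16, 14-18}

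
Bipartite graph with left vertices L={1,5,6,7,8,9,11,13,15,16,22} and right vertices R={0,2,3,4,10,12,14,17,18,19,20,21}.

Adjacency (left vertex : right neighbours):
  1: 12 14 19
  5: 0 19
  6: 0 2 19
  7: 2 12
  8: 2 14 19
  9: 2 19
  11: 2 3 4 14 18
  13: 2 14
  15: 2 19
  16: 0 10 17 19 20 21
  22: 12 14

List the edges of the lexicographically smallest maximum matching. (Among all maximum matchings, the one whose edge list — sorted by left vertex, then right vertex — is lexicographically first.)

Lex-smallest maximum matching: {(1,12), (5,0), (6,2), (8,14), (9,19), (11,3), (16,10)}

|M| = 7 (so the lex-smallest maximum matching has 7 edges)
process left vertices in ascending order; for each, take the smallest-labelled available neighbour that still permits 7 edges overall, or leave it unmatched if none does
lex-smallest matching: {1-12, 5-0, 6-2, 8-14, 9-19, 11-3, 16-10}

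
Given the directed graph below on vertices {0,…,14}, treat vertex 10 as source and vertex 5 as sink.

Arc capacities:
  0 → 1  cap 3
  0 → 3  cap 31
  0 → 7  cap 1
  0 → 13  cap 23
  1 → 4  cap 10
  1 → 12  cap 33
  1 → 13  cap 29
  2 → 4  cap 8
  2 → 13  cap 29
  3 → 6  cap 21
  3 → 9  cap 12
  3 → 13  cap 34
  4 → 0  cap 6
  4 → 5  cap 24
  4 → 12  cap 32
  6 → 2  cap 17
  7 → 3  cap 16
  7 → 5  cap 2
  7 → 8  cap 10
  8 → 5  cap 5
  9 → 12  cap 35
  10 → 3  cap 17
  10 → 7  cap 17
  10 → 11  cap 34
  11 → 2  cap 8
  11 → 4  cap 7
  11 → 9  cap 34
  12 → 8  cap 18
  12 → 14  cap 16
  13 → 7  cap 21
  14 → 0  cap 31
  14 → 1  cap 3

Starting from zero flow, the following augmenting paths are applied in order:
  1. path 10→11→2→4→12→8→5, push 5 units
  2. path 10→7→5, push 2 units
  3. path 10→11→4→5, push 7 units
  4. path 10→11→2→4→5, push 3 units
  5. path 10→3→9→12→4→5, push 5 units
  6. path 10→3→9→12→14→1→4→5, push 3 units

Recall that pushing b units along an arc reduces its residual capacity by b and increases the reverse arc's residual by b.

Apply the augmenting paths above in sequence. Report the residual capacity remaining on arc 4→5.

Residual capacity of (4,5): 6

after path 1 (10→11→2→4→12→8→5, push 5): res(4,5)=24
after path 2 (10→7→5, push 2): res(4,5)=24
after path 3 (10→11→4→5, push 7): res(4,5)=17
after path 4 (10→11→2→4→5, push 3): res(4,5)=14
after path 5 (10→3→9→12→4→5, push 5): res(4,5)=9
after path 6 (10→3→9→12→14→1→4→5, push 3): res(4,5)=6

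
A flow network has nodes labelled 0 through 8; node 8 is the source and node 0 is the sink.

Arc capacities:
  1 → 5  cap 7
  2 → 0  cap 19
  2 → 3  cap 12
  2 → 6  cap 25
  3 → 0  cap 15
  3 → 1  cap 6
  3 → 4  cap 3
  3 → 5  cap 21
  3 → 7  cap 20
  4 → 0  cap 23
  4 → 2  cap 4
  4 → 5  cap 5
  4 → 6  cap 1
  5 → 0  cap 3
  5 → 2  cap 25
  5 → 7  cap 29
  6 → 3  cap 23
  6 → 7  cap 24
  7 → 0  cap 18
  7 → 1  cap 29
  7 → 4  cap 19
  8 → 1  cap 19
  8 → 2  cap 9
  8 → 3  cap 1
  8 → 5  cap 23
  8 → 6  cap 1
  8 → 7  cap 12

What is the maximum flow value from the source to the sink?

Maximum flow value: 53

augment #1: 8→2→0 bottleneck 9, total now 9
augment #2: 8→3→0 bottleneck 1, total now 10
augment #3: 8→5→0 bottleneck 3, total now 13
augment #4: 8→7→0 bottleneck 12, total now 25
augment #5: 8→5→2→0 bottleneck 10, total now 35
augment #6: 8→5→7→0 bottleneck 6, total now 41
augment #7: 8→6→3→0 bottleneck 1, total now 42
augment #8: 8→5→2→3→0 bottleneck 4, total now 46
augment #9: 8→1→5→2→3→0 bottleneck 7, total now 53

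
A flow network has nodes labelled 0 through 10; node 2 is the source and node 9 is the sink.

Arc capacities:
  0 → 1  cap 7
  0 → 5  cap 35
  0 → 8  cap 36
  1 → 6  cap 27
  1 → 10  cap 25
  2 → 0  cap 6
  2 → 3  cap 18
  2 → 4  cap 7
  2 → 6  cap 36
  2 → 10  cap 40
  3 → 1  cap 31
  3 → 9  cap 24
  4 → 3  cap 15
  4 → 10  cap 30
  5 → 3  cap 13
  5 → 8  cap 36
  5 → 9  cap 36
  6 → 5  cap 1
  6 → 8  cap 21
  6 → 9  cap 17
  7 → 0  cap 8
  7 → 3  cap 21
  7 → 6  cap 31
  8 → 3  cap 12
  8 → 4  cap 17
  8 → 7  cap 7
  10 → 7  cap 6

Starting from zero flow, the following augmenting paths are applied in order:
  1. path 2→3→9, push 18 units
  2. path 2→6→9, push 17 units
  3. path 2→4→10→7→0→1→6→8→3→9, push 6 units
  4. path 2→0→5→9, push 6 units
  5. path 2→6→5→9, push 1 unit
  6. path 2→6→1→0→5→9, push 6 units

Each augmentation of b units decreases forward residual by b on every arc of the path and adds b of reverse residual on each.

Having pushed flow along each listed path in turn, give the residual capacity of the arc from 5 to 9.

Residual capacity of (5,9): 23

after path 1 (2→3→9, push 18): res(5,9)=36
after path 2 (2→6→9, push 17): res(5,9)=36
after path 3 (2→4→10→7→0→1→6→8→3→9, push 6): res(5,9)=36
after path 4 (2→0→5→9, push 6): res(5,9)=30
after path 5 (2→6→5→9, push 1): res(5,9)=29
after path 6 (2→6→1→0→5→9, push 6): res(5,9)=23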